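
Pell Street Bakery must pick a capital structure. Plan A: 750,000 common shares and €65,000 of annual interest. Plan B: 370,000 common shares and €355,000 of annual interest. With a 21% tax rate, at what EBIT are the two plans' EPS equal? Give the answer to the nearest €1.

€637,368

Set EPS_A = EPS_B: (EBIT − €65,000)(1 − 0.21) ÷ 750,000 = (EBIT − €355,000)(1 − 0.21) ÷ 370,000.
Cancelling (1 − t) and cross-multiplying: 370,000·(EBIT − 65,000) = 750,000·(EBIT − 355,000).
EBIT × (750,000 − 370,000) = 355,000 × 750,000 − 65,000 × 370,000 = 242,200,000,000, so EBIT = 242,200,000,000 ÷ 380,000 = 637,368.42.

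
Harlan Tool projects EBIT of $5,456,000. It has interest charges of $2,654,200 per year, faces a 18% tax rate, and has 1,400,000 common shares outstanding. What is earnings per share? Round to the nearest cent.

Pre-tax income = $5,456,000 − $2,654,200.00 = $2,801,800.00.
After tax at 18%: net income = $2,801,800.00 × 0.82 = $2,297,476.00.
Per share: $2,297,476.00 / 1,400,000 shares = $1.64.

$1.64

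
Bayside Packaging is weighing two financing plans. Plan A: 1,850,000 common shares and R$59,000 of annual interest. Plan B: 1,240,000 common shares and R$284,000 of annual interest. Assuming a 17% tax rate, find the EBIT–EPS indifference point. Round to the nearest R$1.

R$741,377

Set EPS_A = EPS_B: (EBIT − R$59,000)(1 − 0.17) ÷ 1,850,000 = (EBIT − R$284,000)(1 − 0.17) ÷ 1,240,000.
The (1 − t) factor cancels: (EBIT − 59,000) × 1,240,000 = (EBIT − 284,000) × 1,850,000.
EBIT × (1,850,000 − 1,240,000) = 284,000 × 1,850,000 − 59,000 × 1,240,000 = 452,240,000,000, so EBIT = 452,240,000,000 ÷ 610,000 = 741,377.05.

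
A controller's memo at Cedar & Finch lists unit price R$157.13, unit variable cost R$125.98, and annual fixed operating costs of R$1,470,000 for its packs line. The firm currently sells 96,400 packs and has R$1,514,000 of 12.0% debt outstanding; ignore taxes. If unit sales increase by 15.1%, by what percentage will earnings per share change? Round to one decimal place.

Contribution at this volume is 96,400 × R$31.15 = R$3,002,860.00.
EBIT = R$3,002,860.00 − R$1,470,000 = R$1,532,860.00.
Interest = R$181,680.00, so EBIT − I = R$1,351,180.00.
Degree of combined leverage = contribution ÷ (EBIT − I) = R$3,002,860.00 ÷ R$1,351,180.00 = 2.2224.
%ΔEPS = DCL × %ΔSales = 2.2224 × +15.1% = +33.6%.

+33.6%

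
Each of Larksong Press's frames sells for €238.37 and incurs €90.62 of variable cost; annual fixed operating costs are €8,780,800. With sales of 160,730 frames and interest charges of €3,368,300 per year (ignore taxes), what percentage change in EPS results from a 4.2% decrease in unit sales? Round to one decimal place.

At 160,730 units, contribution = 160,730 × €147.75 = €23,747,857.50.
Operating income = contribution − fixed costs = €23,747,857.50 − €8,780,800 = €14,967,057.50.
After interest of €3,368,300.00, pre-tax earnings = €11,598,757.50.
Degree of combined leverage = contribution ÷ (EBIT − I) = €23,747,857.50 ÷ €11,598,757.50 = 2.0474.
EPS therefore changes by 2.0474 × (-4.2%) = -8.6%.

-8.6%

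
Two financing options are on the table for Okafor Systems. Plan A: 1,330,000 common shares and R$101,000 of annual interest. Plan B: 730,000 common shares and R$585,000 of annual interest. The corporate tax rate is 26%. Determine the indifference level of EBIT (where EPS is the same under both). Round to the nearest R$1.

R$1,173,867

Set EPS_A = EPS_B: (EBIT − R$101,000)(1 − 0.26) ÷ 1,330,000 = (EBIT − R$585,000)(1 − 0.26) ÷ 730,000.
Cancelling (1 − t) and cross-multiplying: 730,000·(EBIT − 101,000) = 1,330,000·(EBIT − 585,000).
EBIT × (1,330,000 − 730,000) = 585,000 × 1,330,000 − 101,000 × 730,000 = 704,320,000,000, so EBIT = 704,320,000,000 ÷ 600,000 = 1,173,866.67.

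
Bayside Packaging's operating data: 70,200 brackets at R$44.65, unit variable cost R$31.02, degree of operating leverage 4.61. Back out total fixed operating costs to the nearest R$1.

R$749,272

Total contribution margin = 70,200 × R$13.63 = R$956,826.00.
Since DOL = CM ÷ EBIT, EBIT = R$956,826.00 ÷ 4.61 = R$207,554.45.
Fixed costs = CM − EBIT = R$956,826.00 − R$207,554.45 = R$749,272.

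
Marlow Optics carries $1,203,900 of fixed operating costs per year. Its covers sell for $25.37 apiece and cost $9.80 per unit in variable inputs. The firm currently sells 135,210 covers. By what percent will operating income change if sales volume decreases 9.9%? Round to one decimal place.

Total contribution margin = 135,210 × $15.57 = $2,105,219.70.
Operating income = contribution − fixed costs = $2,105,219.70 − $1,203,900 = $901,319.70.
DOL = contribution ÷ EBIT = $2,105,219.70 ÷ $901,319.70 = 2.3357.
%ΔEBIT = DOL × %ΔSales = 2.3357 × -9.9% = -23.1%.

-23.1%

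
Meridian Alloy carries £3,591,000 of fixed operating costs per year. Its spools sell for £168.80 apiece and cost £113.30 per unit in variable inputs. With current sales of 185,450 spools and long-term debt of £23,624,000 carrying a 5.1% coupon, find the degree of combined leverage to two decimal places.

At 185,450 units, contribution = 185,450 × £55.50 = £10,292,475.00.
Subtracting fixed costs: EBIT = £10,292,475.00 − £3,591,000 = £6,701,475.00. Interest = £1,204,824.00, so EBIT − I = £5,496,651.00.
DCL = contribution ÷ (EBIT − I) = £10,292,475.00 ÷ £5,496,651.00 = 1.8725.

1.87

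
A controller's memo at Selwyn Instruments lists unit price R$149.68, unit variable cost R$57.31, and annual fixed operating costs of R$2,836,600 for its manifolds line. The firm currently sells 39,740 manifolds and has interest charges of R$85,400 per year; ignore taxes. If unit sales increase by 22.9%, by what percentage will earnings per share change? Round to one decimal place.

+112.3%

Total contribution margin = 39,740 × R$92.37 = R$3,670,783.80.
Subtracting fixed costs: EBIT = R$3,670,783.80 − R$2,836,600 = R$834,183.80.
After interest of R$85,400.00, pre-tax earnings = R$748,783.80.
Degree of combined leverage = contribution ÷ (EBIT − I) = R$3,670,783.80 ÷ R$748,783.80 = 4.9023.
EPS therefore changes by 4.9023 × (+22.9%) = +112.3%.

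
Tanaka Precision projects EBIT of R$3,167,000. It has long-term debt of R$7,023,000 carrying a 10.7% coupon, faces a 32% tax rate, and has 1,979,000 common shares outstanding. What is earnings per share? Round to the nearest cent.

R$0.83

Interest = R$751,461.00, so EBT = R$3,167,000 − R$751,461.00 = R$2,415,539.00.
Net income = R$2,415,539.00 × (1 − 0.32) = R$1,642,566.52.
EPS = R$1,642,566.52 ÷ 1,979,000 = R$0.83.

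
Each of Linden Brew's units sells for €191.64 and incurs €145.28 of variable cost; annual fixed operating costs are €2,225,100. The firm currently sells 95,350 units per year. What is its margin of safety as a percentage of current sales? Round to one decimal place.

49.7%

Each unit contributes €191.64 − €145.28 = €46.36. Break-even units = €2,225,100 ÷ €46.36 = 47,996.12; break-even revenue = 47,996.12 × €191.64 = €9,197,975.93.
Current sales = 95,350 × €191.64 = €18,272,874.00.
Margin of safety = (€18,272,874.00 − €9,197,975.93) ÷ €18,272,874.00 = 49.7%.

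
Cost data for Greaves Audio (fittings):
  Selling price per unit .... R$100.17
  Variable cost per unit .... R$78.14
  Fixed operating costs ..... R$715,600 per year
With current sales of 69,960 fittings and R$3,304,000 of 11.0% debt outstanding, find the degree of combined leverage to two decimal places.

3.33

Contribution at this volume is 69,960 × R$22.03 = R$1,541,218.80.
Operating income = contribution − fixed costs = R$1,541,218.80 − R$715,600 = R$825,618.80. Interest = R$363,440.00, so EBIT − I = R$462,178.80.
Degree of total leverage = total CM / (EBIT − interest) = R$1,541,218.80 / R$462,178.80 = 3.3347.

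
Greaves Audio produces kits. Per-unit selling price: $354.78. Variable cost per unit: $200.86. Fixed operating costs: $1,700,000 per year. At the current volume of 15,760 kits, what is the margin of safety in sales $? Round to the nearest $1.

$1,672,895

Contribution margin per unit = $354.78 − $200.86 = $153.92. Break-even units = $1,700,000 ÷ $153.92 = 11,044.70; break-even revenue = 11,044.70 × $354.78 = $3,918,438.15.
Current sales = 15,760 × $354.78 = $5,591,332.80.
Margin of safety = $5,591,332.80 − $3,918,438.15 = $1,672,895.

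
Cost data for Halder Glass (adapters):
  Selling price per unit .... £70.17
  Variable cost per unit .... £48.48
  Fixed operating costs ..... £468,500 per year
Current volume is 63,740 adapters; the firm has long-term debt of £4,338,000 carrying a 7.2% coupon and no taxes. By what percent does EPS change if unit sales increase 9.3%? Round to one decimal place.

At 63,740 units, contribution = 63,740 × £21.69 = £1,382,520.60.
Subtracting fixed costs: EBIT = £1,382,520.60 − £468,500 = £914,020.60.
After interest of £312,336.00, pre-tax earnings = £601,684.60.
Degree of combined leverage = contribution ÷ (EBIT − I) = £1,382,520.60 ÷ £601,684.60 = 2.2977.
%ΔEPS = DCL × %ΔSales = 2.2977 × +9.3% = +21.4%.

+21.4%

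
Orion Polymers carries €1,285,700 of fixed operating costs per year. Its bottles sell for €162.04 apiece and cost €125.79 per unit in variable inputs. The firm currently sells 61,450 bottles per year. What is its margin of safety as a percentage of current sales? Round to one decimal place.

42.3%

Contribution margin per unit = €162.04 − €125.79 = €36.25. Break-even units = €1,285,700 ÷ €36.25 = 35,467.59; break-even revenue = 35,467.59 × €162.04 = €5,747,167.67.
Current sales = 61,450 × €162.04 = €9,957,358.00.
Margin of safety = (€9,957,358.00 − €5,747,167.67) ÷ €9,957,358.00 = 42.3%.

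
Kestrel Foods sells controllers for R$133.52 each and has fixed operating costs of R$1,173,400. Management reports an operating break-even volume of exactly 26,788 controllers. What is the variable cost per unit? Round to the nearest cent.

Contribution per unit must be FC / Q = R$1,173,400 / 26,788 = R$43.8032.
Variable cost per unit = R$133.52 − R$43.8032 = R$89.72.

R$89.72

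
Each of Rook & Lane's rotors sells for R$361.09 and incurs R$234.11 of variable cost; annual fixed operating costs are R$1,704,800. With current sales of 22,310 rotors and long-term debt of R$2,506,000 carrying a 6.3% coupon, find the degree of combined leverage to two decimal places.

Total contribution margin = 22,310 × R$126.98 = R$2,832,923.80.
EBIT = R$2,832,923.80 − R$1,704,800 = R$1,128,123.80. Interest = R$157,878.00.
DOL = R$2,832,923.80 ÷ R$1,128,123.80 = 2.5112; DFL = R$1,128,123.80 ÷ R$970,245.80 = 1.1627.
DCL = DOL × DFL = 2.5112 × 1.1627 = 2.9198.

2.92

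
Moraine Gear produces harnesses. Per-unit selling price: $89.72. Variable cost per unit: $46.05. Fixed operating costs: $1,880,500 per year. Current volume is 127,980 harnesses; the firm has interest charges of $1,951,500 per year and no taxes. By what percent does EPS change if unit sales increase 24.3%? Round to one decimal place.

+77.3%

Contribution at this volume is 127,980 × $43.67 = $5,588,886.60.
Subtracting fixed costs: EBIT = $5,588,886.60 − $1,880,500 = $3,708,386.60.
Interest = $1,951,500.00, so EBIT − I = $1,756,886.60.
DCL = total CM / (EBIT − I) = $5,588,886.60 / $1,756,886.60 = 3.1811.
EPS therefore changes by 3.1811 × (+24.3%) = +77.3%.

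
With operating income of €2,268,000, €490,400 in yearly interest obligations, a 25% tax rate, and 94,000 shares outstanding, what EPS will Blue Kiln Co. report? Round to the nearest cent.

Interest = €490,400.00, so EBT = €2,268,000 − €490,400.00 = €1,777,600.00.
Net income = €1,777,600.00 × (1 − 0.25) = €1,333,200.00.
Per share: €1,333,200.00 / 94,000 shares = €14.18.

€14.18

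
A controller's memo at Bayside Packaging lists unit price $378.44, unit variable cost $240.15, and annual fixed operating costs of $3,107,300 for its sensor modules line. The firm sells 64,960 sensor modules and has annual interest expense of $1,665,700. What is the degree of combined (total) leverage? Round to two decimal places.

Total contribution margin = 64,960 × $138.29 = $8,983,318.40.
EBIT = $8,983,318.40 − $3,107,300 = $5,876,018.40. Interest = $1,665,700.00.
DOL = $8,983,318.40 ÷ $5,876,018.40 = 1.5288; DFL = $5,876,018.40 ÷ $4,210,318.40 = 1.3956.
Combined leverage = 1.5288 × 1.3956 = 2.1336.

2.13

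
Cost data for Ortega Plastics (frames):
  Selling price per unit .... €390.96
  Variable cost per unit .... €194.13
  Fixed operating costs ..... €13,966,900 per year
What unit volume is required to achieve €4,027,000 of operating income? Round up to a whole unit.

Unit CM = price − variable cost = €390.96 − €194.13 = €196.83.
Need Q such that Q × €196.83 − €13,966,900 = €4,027,000, i.e. Q = €17,993,900 / €196.83 = 91,418.48 → 91,419.

91,419 frames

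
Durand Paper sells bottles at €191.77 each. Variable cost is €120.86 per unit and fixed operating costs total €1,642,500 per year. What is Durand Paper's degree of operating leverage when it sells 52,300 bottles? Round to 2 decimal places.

Total contribution margin = 52,300 × €70.91 = €3,708,593.00.
EBIT = €3,708,593.00 − €1,642,500 = €2,066,093.00.
Degree of operating leverage = €3,708,593.00 / €2,066,093.00 = 1.7950.

1.79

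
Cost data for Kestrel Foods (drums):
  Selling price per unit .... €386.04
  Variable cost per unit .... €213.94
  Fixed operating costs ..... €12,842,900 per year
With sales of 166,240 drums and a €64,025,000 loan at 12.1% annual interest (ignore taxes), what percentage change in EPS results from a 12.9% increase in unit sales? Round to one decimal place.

+46.0%

Contribution at this volume is 166,240 × €172.10 = €28,609,904.00.
EBIT = €28,609,904.00 − €12,842,900 = €15,767,004.00.
Interest = €7,747,025.00, so EBIT − I = €8,019,979.00.
Degree of combined leverage = contribution ÷ (EBIT − I) = €28,609,904.00 ÷ €8,019,979.00 = 3.5673.
EPS therefore changes by 3.5673 × (+12.9%) = +46.0%.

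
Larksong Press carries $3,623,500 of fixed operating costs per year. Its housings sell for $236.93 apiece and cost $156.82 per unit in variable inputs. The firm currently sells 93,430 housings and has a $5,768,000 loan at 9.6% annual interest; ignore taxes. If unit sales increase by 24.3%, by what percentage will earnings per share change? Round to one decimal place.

+55.0%

Contribution at this volume is 93,430 × $80.11 = $7,484,677.30.
Subtracting fixed costs: EBIT = $7,484,677.30 − $3,623,500 = $3,861,177.30.
After interest of $553,728.00, pre-tax earnings = $3,307,449.30.
Degree of combined leverage = contribution ÷ (EBIT − I) = $7,484,677.30 ÷ $3,307,449.30 = 2.2630.
EPS therefore changes by 2.2630 × (+24.3%) = +55.0%.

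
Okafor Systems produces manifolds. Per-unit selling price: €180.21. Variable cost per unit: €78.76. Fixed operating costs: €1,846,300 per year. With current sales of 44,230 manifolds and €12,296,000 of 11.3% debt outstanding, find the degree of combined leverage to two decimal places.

Total contribution margin = 44,230 × €101.45 = €4,487,133.50.
Operating income = contribution − fixed costs = €4,487,133.50 − €1,846,300 = €2,640,833.50. Interest = €1,389,448.00.
DOL = €4,487,133.50 ÷ €2,640,833.50 = 1.6991; DFL = €2,640,833.50 ÷ €1,251,385.50 = 2.1103.
Combined leverage = 1.6991 × 2.1103 = 3.5856.

3.59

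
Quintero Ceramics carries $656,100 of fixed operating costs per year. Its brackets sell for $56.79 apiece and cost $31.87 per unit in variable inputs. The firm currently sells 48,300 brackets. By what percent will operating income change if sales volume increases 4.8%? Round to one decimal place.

At 48,300 units, contribution = 48,300 × $24.92 = $1,203,636.00.
Operating income = contribution − fixed costs = $1,203,636.00 − $656,100 = $547,536.00.
Degree of operating leverage = $1,203,636.00 / $547,536.00 = 2.1983.
So EBIT moves 2.1983 × (+4.8%) = +10.6%.

+10.6%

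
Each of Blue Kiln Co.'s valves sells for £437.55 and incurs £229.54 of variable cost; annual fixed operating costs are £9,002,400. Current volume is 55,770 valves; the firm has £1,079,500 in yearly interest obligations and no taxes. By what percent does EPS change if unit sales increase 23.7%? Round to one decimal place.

+181.0%

At 55,770 units, contribution = 55,770 × £208.01 = £11,600,717.70.
Subtracting fixed costs: EBIT = £11,600,717.70 − £9,002,400 = £2,598,317.70.
Interest = £1,079,500.00, so EBIT − I = £1,518,817.70.
DCL = total CM / (EBIT − I) = £11,600,717.70 / £1,518,817.70 = 7.6380.
EPS therefore changes by 7.6380 × (+23.7%) = +181.0%.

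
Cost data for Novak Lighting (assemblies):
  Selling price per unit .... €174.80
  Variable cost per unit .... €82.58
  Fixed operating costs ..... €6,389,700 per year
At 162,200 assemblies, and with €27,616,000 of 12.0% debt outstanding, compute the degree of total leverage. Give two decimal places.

Total contribution margin = 162,200 × €92.22 = €14,958,084.00.
EBIT = €14,958,084.00 − €6,389,700 = €8,568,384.00. Interest = €3,313,920.00.
DOL = €14,958,084.00 ÷ €8,568,384.00 = 1.7457; DFL = €8,568,384.00 ÷ €5,254,464.00 = 1.6307.
Combined leverage = 1.7457 × 1.6307 = 2.8467.

2.85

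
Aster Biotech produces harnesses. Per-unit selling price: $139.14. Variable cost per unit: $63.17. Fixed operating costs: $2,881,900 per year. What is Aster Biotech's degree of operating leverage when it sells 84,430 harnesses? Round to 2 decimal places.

Total contribution margin = 84,430 × $75.97 = $6,414,147.10.
EBIT = $6,414,147.10 − $2,881,900 = $3,532,247.10.
DOL = contribution ÷ EBIT = $6,414,147.10 ÷ $3,532,247.10 = 1.8159.

1.82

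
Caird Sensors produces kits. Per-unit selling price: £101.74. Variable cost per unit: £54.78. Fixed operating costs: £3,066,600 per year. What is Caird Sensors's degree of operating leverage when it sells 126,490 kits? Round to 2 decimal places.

Total contribution margin = 126,490 × £46.96 = £5,939,970.40.
EBIT = £5,939,970.40 − £3,066,600 = £2,873,370.40.
DOL = contribution ÷ EBIT = £5,939,970.40 ÷ £2,873,370.40 = 2.0672.

2.07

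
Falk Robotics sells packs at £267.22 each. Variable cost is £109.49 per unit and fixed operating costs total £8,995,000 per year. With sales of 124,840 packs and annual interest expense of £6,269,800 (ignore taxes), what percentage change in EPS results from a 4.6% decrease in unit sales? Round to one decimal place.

Total contribution margin = 124,840 × £157.73 = £19,691,013.20.
EBIT = £19,691,013.20 − £8,995,000 = £10,696,013.20.
Interest = £6,269,800.00, so EBIT − I = £4,426,213.20.
Degree of combined leverage = contribution ÷ (EBIT − I) = £19,691,013.20 ÷ £4,426,213.20 = 4.4487.
%ΔEPS = DCL × %ΔSales = 4.4487 × -4.6% = -20.5%.

-20.5%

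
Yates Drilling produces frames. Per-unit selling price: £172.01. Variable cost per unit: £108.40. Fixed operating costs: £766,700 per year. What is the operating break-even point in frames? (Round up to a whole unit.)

Contribution margin per unit = £172.01 − £108.40 = £63.61.
Break-even volume = fixed costs ÷ CM per unit = £766,700 ÷ £63.61 = 12,053.14, so 12,054 frames.

12,054 frames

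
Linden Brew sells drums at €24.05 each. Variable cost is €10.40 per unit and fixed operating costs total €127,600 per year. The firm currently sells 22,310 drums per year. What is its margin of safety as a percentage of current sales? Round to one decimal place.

58.1%

Contribution margin per unit = €24.05 − €10.40 = €13.65. Break-even units = €127,600 ÷ €13.65 = 9,347.99; break-even revenue = 9,347.99 × €24.05 = €224,819.05.
Current sales = 22,310 × €24.05 = €536,555.50.
Margin of safety = (€536,555.50 − €224,819.05) ÷ €536,555.50 = 58.1%.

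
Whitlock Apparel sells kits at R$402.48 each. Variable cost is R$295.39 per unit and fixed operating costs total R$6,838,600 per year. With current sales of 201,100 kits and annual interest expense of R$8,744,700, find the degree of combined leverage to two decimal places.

At 201,100 units, contribution = 201,100 × R$107.09 = R$21,535,799.00.
Subtracting fixed costs: EBIT = R$21,535,799.00 − R$6,838,600 = R$14,697,199.00. Interest = R$8,744,700.00.
DOL = R$21,535,799.00 ÷ R$14,697,199.00 = 1.4653; DFL = R$14,697,199.00 ÷ R$5,952,499.00 = 2.4691.
Combined leverage = 1.4653 × 2.4691 = 3.6180.

3.62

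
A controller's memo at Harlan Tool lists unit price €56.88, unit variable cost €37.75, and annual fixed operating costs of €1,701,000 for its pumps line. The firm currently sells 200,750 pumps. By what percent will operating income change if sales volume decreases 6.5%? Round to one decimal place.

At 200,750 units, contribution = 200,750 × €19.13 = €3,840,347.50.
EBIT = €3,840,347.50 − €1,701,000 = €2,139,347.50.
DOL = contribution ÷ EBIT = €3,840,347.50 ÷ €2,139,347.50 = 1.7951.
So EBIT moves 1.7951 × (-6.5%) = -11.7%.

-11.7%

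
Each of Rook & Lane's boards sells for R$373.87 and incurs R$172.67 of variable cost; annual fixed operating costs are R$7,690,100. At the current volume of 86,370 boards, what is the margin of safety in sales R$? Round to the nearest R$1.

R$18,001,402

Contribution margin per unit = R$373.87 − R$172.67 = R$201.20. Break-even units = R$7,690,100 ÷ R$201.20 = 38,221.17; break-even revenue = 38,221.17 × R$373.87 = R$14,289,749.94.
Actual sales revenue = 86,370 × R$373.87 = R$32,291,151.90.
Margin of safety = R$32,291,151.90 − R$14,289,749.94 = R$18,001,402.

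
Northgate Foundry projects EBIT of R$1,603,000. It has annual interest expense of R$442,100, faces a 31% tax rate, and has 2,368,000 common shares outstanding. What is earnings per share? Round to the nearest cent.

R$0.34

Pre-tax income = R$1,603,000 − R$442,100.00 = R$1,160,900.00.
Net income = R$1,160,900.00 × (1 − 0.31) = R$801,021.00.
Per share: R$801,021.00 / 2,368,000 shares = R$0.34.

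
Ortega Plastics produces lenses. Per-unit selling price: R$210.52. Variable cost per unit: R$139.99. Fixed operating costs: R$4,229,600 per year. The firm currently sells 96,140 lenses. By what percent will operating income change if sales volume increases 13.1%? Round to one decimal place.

+34.8%

Contribution at this volume is 96,140 × R$70.53 = R$6,780,754.20.
Subtracting fixed costs: EBIT = R$6,780,754.20 − R$4,229,600 = R$2,551,154.20.
Degree of operating leverage = R$6,780,754.20 / R$2,551,154.20 = 2.6579.
So EBIT moves 2.6579 × (+13.1%) = +34.8%.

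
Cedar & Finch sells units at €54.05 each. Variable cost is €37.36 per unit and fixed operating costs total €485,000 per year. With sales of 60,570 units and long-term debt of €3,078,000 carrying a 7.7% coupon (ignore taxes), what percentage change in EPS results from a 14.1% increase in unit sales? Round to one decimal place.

+49.3%

Total contribution margin = 60,570 × €16.69 = €1,010,913.30.
Subtracting fixed costs: EBIT = €1,010,913.30 − €485,000 = €525,913.30.
After interest of €237,006.00, pre-tax earnings = €288,907.30.
Degree of combined leverage = contribution ÷ (EBIT − I) = €1,010,913.30 ÷ €288,907.30 = 3.4991.
%ΔEPS = DCL × %ΔSales = 3.4991 × +14.1% = +49.3%.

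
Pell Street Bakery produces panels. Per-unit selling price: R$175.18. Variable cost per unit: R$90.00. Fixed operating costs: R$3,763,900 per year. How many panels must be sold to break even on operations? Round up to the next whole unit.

Each unit contributes R$175.18 − R$90.00 = R$85.18.
Units to break even: R$3,763,900 ÷ R$85.18 = 44,187.60, rounded up to 44,188.

44,188 panels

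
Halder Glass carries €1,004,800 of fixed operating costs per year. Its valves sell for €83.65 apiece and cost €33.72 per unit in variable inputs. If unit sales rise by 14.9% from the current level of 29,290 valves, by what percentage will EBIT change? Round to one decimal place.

Total contribution margin = 29,290 × €49.93 = €1,462,449.70.
Subtracting fixed costs: EBIT = €1,462,449.70 − €1,004,800 = €457,649.70.
So DOL = total CM / EBIT = €1,462,449.70 / €457,649.70 = 3.1956.
Operating income changes by 3.1956 × +14.9% = +47.6%.

+47.6%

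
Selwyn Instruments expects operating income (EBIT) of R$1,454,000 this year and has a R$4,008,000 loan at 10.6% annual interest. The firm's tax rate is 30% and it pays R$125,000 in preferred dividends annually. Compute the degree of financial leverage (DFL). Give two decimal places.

1.71

Interest = R$424,848.00.
Pre-tax preferred-dividend burden = R$125,000 ÷ (1 − 0.30) = R$178,571.43.
DFL = EBIT ÷ [EBIT − I − D_p/(1−t)] = R$1,454,000 ÷ [R$1,454,000 − R$424,848.00 − R$178,571.43] = R$1,454,000 ÷ R$850,580.57 = 1.7094.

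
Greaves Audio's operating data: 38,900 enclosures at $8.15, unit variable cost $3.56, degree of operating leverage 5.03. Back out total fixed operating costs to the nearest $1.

$143,054

At 38,900 units, contribution = 38,900 × $4.59 = $178,551.00.
Since DOL = CM ÷ EBIT, EBIT = $178,551.00 ÷ 5.03 = $35,497.22.
Fixed costs = CM − EBIT = $178,551.00 − $35,497.22 = $143,054.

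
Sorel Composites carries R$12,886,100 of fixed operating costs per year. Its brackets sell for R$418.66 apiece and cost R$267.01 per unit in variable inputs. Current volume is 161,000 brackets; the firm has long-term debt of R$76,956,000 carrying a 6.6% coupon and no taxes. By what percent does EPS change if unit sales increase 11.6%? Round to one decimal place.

+43.9%

Total contribution margin = 161,000 × R$151.65 = R$24,415,650.00.
EBIT = R$24,415,650.00 − R$12,886,100 = R$11,529,550.00.
Interest = R$5,079,096.00, so EBIT − I = R$6,450,454.00.
DCL = total CM / (EBIT − I) = R$24,415,650.00 / R$6,450,454.00 = 3.7851.
EPS therefore changes by 3.7851 × (+11.6%) = +43.9%.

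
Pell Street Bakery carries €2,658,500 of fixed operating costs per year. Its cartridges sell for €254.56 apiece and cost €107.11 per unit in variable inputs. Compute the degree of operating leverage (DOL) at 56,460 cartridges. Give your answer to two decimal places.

1.47

At 56,460 units, contribution = 56,460 × €147.45 = €8,325,027.00.
EBIT = €8,325,027.00 − €2,658,500 = €5,666,527.00.
Degree of operating leverage = €8,325,027.00 / €5,666,527.00 = 1.4692.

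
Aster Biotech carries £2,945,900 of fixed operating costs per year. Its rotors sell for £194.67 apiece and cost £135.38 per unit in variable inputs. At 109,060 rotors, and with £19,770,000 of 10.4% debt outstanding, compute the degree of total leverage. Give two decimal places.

4.42

At 109,060 units, contribution = 109,060 × £59.29 = £6,466,167.40.
EBIT = £6,466,167.40 − £2,945,900 = £3,520,267.40. Interest = £2,056,080.00, so EBIT − I = £1,464,187.40.
DCL = contribution ÷ (EBIT − I) = £6,466,167.40 ÷ £1,464,187.40 = 4.4162.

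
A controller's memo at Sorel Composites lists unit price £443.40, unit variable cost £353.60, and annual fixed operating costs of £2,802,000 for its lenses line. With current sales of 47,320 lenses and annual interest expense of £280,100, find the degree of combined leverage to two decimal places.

3.64

Total contribution margin = 47,320 × £89.80 = £4,249,336.00.
Operating income = contribution − fixed costs = £4,249,336.00 − £2,802,000 = £1,447,336.00. Interest = £280,100.00, so EBIT − I = £1,167,236.00.
DCL = contribution ÷ (EBIT − I) = £4,249,336.00 ÷ £1,167,236.00 = 3.6405.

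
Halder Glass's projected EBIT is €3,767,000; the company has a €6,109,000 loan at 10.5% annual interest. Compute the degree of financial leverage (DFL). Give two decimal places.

1.21

Interest = €641,445.00.
Degree of financial leverage = EBIT / (EBIT − interest) = €3,767,000 / €3,125,555.00 = 1.2052.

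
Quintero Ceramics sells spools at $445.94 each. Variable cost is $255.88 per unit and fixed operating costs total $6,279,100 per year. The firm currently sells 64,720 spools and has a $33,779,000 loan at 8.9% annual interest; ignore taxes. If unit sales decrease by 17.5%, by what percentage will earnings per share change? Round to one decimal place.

At 64,720 units, contribution = 64,720 × $190.06 = $12,300,683.20.
Operating income = contribution − fixed costs = $12,300,683.20 − $6,279,100 = $6,021,583.20.
After interest of $3,006,331.00, pre-tax earnings = $3,015,252.20.
Degree of combined leverage = contribution ÷ (EBIT − I) = $12,300,683.20 ÷ $3,015,252.20 = 4.0795.
EPS therefore changes by 4.0795 × (-17.5%) = -71.4%.

-71.4%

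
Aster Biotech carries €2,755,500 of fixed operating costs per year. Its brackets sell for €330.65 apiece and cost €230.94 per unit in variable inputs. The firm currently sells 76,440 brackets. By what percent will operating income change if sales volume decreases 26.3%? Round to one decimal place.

-41.2%

At 76,440 units, contribution = 76,440 × €99.71 = €7,621,832.40.
Subtracting fixed costs: EBIT = €7,621,832.40 − €2,755,500 = €4,866,332.40.
Degree of operating leverage = €7,621,832.40 / €4,866,332.40 = 1.5662.
Operating income changes by 1.5662 × -26.3% = -41.2%.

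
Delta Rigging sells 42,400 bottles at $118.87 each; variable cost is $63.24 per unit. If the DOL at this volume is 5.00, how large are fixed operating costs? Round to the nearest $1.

$1,886,970

Contribution at this volume is 42,400 × $55.63 = $2,358,712.00.
Since DOL = CM ÷ EBIT, EBIT = $2,358,712.00 ÷ 5.00 = $471,742.40.
And FC = contribution − EBIT = $2,358,712.00 − $471,742.40 = $1,886,970.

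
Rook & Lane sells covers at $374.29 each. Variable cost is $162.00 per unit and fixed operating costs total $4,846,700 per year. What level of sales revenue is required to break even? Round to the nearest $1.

$8,545,251

CM per unit = $374.29 − $162.00 = $212.29; CM ratio = $212.29 / $374.29 = 0.5672.
Break-even sales = FC ÷ CM ratio = $4,846,700 × $374.29 / $212.29 = $8,545,251.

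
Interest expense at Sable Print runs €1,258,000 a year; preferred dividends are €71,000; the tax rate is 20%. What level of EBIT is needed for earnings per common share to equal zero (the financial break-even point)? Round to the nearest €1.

Preferred dividends are paid after tax, so their pre-tax equivalent is €71,000 ÷ (1 − 0.20) = €88,750.00.
EPS = 0 when EBIT covers interest plus the pre-tax preferred burden: €1,258,000 + €88,750.00 = €1,346,750.00.

€1,346,750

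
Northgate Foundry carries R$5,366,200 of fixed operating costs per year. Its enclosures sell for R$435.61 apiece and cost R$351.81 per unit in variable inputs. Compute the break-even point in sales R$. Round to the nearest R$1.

CM per unit = R$435.61 − R$351.81 = R$83.80; CM ratio = R$83.80 / R$435.61 = 0.1924.
Break-even revenue = fixed costs × price ÷ CM = R$5,366,200 × R$435.61 ÷ R$83.80 = R$27,894,635.

R$27,894,635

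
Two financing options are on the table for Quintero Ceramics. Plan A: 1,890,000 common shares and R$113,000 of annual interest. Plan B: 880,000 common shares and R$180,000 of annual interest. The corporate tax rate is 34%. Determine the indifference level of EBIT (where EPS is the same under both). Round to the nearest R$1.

R$238,376

At indifference, (EBIT − 113,000)(1 − t)/1,890,000 = (EBIT − 180,000)(1 − t)/880,000.
The (1 − t) factor cancels: (EBIT − 113,000) × 880,000 = (EBIT − 180,000) × 1,890,000.
EBIT × (1,890,000 − 880,000) = 180,000 × 1,890,000 − 113,000 × 880,000 = 240,760,000,000, so EBIT = 240,760,000,000 ÷ 1,010,000 = 238,376.24.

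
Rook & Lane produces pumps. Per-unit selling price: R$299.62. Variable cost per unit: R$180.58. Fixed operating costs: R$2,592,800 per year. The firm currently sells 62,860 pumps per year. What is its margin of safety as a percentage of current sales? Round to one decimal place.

65.4%

Contribution margin per unit = R$299.62 − R$180.58 = R$119.04. Break-even units = R$2,592,800 ÷ R$119.04 = 21,780.91; break-even revenue = 21,780.91 × R$299.62 = R$6,525,997.45.
Actual sales revenue = 62,860 × R$299.62 = R$18,834,113.20.
Margin of safety = (R$18,834,113.20 − R$6,525,997.45) ÷ R$18,834,113.20 = 65.4%.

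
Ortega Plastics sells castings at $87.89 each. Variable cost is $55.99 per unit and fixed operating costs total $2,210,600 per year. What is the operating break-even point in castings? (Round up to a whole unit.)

69,298 castings

Contribution margin per unit = $87.89 − $55.99 = $31.90.
Break-even volume = fixed costs ÷ CM per unit = $2,210,600 ÷ $31.90 = 69,297.81, so 69,298 castings.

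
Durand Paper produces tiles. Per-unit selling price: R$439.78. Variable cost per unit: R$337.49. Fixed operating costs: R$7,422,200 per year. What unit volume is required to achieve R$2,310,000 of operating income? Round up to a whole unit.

95,144 tiles

Unit CM = price − variable cost = R$439.78 − R$337.49 = R$102.29.
Required volume = (fixed costs + target profit) ÷ CM = (R$7,422,200 + R$2,310,000) ÷ R$102.29 = 95,143.22, so 95,144 tiles.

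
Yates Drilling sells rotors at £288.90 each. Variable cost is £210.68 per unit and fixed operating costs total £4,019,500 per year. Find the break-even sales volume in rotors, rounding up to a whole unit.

51,388 rotors

Unit CM = price − variable cost = £288.90 − £210.68 = £78.22.
Break-even Q = £4,019,500 / £78.22 = 51,387.11 → 51,388 rotors.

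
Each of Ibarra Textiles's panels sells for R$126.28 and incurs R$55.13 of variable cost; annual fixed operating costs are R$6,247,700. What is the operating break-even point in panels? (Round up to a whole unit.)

87,811 panels

Unit CM = price − variable cost = R$126.28 − R$55.13 = R$71.15.
Units to break even: R$6,247,700 ÷ R$71.15 = 87,810.26, rounded up to 87,811.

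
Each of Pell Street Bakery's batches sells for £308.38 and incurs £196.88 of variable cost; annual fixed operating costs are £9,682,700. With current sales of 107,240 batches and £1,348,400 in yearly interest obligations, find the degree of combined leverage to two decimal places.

12.91

Contribution at this volume is 107,240 × £111.50 = £11,957,260.00.
Subtracting fixed costs: EBIT = £11,957,260.00 − £9,682,700 = £2,274,560.00. Interest = £1,348,400.00.
DOL = £11,957,260.00 ÷ £2,274,560.00 = 5.2570; DFL = £2,274,560.00 ÷ £926,160.00 = 2.4559.
Combined leverage = 5.2570 × 2.4559 = 12.9107.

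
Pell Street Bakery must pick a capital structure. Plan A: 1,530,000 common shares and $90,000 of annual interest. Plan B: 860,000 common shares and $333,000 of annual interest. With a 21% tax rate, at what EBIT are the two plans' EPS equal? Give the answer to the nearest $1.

$644,910

Set EPS_A = EPS_B: (EBIT − $90,000)(1 − 0.21) ÷ 1,530,000 = (EBIT − $333,000)(1 − 0.21) ÷ 860,000.
The (1 − t) factor cancels: (EBIT − 90,000) × 860,000 = (EBIT − 333,000) × 1,530,000.
Solving, EBIT = (333,000·1,530,000 − 90,000·860,000) / (1,530,000 − 860,000) = 432,090,000,000 / 670,000 = 644,910.45.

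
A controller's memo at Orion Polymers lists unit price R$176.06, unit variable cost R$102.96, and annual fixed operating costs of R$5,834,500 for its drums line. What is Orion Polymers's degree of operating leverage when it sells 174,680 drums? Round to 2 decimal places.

1.84

Total contribution margin = 174,680 × R$73.10 = R$12,769,108.00.
Subtracting fixed costs: EBIT = R$12,769,108.00 − R$5,834,500 = R$6,934,608.00.
So DOL = total CM / EBIT = R$12,769,108.00 / R$6,934,608.00 = 1.8414.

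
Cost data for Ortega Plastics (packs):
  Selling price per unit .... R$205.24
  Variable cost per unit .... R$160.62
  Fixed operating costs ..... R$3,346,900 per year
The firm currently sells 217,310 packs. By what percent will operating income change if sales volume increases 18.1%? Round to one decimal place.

At 217,310 units, contribution = 217,310 × R$44.62 = R$9,696,372.20.
Subtracting fixed costs: EBIT = R$9,696,372.20 − R$3,346,900 = R$6,349,472.20.
DOL = contribution ÷ EBIT = R$9,696,372.20 ÷ R$6,349,472.20 = 1.5271.
%ΔEBIT = DOL × %ΔSales = 1.5271 × +18.1% = +27.6%.

+27.6%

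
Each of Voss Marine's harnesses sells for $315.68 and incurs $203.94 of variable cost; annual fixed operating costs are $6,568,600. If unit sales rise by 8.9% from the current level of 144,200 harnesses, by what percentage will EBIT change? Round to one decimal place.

+15.0%

Total contribution margin = 144,200 × $111.74 = $16,112,908.00.
Operating income = contribution − fixed costs = $16,112,908.00 − $6,568,600 = $9,544,308.00.
DOL = contribution ÷ EBIT = $16,112,908.00 ÷ $9,544,308.00 = 1.6882.
So EBIT moves 1.6882 × (+8.9%) = +15.0%.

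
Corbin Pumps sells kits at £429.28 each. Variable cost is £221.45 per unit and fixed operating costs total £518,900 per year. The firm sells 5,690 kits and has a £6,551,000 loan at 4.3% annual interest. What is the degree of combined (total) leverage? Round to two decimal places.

Total contribution margin = 5,690 × £207.83 = £1,182,552.70.
EBIT = £1,182,552.70 − £518,900 = £663,652.70. Interest = £281,693.00.
DOL = £1,182,552.70 ÷ £663,652.70 = 1.7819; DFL = £663,652.70 ÷ £381,959.70 = 1.7375.
Combined leverage = 1.7819 × 1.7375 = 3.0961.

3.10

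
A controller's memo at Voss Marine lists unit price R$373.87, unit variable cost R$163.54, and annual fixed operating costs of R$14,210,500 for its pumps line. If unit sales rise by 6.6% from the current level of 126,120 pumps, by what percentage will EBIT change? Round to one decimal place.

+14.2%

Total contribution margin = 126,120 × R$210.33 = R$26,526,819.60.
Subtracting fixed costs: EBIT = R$26,526,819.60 − R$14,210,500 = R$12,316,319.60.
DOL = contribution ÷ EBIT = R$26,526,819.60 ÷ R$12,316,319.60 = 2.1538.
So EBIT moves 2.1538 × (+6.6%) = +14.2%.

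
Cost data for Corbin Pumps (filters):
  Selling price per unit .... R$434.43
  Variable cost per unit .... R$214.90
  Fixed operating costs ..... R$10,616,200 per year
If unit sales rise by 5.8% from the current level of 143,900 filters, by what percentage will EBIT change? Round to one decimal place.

Contribution at this volume is 143,900 × R$219.53 = R$31,590,367.00.
Operating income = contribution − fixed costs = R$31,590,367.00 − R$10,616,200 = R$20,974,167.00.
Degree of operating leverage = R$31,590,367.00 / R$20,974,167.00 = 1.5062.
So EBIT moves 1.5062 × (+5.8%) = +8.7%.

+8.7%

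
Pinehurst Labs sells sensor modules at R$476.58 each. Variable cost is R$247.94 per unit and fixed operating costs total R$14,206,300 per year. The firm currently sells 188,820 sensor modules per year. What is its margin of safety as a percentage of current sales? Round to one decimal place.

67.1%

Contribution margin per unit = R$476.58 − R$247.94 = R$228.64. Break-even units = R$14,206,300 ÷ R$228.64 = 62,133.92; break-even revenue = 62,133.92 × R$476.58 = R$29,611,784.70.
Actual sales revenue = 188,820 × R$476.58 = R$89,987,835.60.
Margin of safety = (R$89,987,835.60 − R$29,611,784.70) ÷ R$89,987,835.60 = 67.1%.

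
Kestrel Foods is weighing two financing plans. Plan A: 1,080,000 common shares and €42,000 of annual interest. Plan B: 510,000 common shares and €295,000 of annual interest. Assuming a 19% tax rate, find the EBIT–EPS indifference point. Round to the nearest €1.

At indifference, (EBIT − 42,000)(1 − t)/1,080,000 = (EBIT − 295,000)(1 − t)/510,000.
The (1 − t) factor cancels: (EBIT − 42,000) × 510,000 = (EBIT − 295,000) × 1,080,000.
EBIT × (1,080,000 − 510,000) = 295,000 × 1,080,000 − 42,000 × 510,000 = 297,180,000,000, so EBIT = 297,180,000,000 ÷ 570,000 = 521,368.42.

€521,368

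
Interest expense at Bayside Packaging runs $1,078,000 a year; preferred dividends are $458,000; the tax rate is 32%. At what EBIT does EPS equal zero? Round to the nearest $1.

$1,751,529

Grossing the preferred dividend up to pre-tax terms: $458,000 / (1 − 0.32) = $673,529.41.
EPS = 0 when EBIT covers interest plus the pre-tax preferred burden: $1,078,000 + $673,529.41 = $1,751,529.41.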